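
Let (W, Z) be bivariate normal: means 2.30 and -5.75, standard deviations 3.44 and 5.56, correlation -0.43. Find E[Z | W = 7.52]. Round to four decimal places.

-9.3779

E[Z | W=x] = μ_Z + ρ(σ_Z/σ_W)(x − μ_W) for jointly normal variables.
E[Z | W=7.52] = -5.75 + (-0.43)·(5.56/3.44)·(7.52 − (2.30)) = -5.75 + (-0.695)·(5.22) = -9.3779.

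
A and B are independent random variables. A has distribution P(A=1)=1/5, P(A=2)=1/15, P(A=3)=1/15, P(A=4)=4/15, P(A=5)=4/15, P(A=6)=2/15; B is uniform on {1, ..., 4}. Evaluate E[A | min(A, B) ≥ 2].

53/12

P(min(A, B) ≥ 2) = 3/5.
Summing A·P(x,y) over outcomes with min(A, B) ≥ 2 gives 53/20.
E[A | min(A, B) ≥ 2] = (53/20) / (3/5) = 53/12.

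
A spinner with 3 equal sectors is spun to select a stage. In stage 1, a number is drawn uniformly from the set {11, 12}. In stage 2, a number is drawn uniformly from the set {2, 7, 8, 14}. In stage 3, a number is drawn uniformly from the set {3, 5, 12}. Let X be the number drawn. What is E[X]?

E[X | stage 1] = (11+12)/2 = 23/2.
E[X | stage 2] = (2+7+8+14)/4 = 31/4.
E[X | stage 3] = (3+5+12)/3 = 20/3.
E[X] = (1/3)·(23/2) + (1/3)·(31/4) + (1/3)·(20/3) = 311/36.

311/36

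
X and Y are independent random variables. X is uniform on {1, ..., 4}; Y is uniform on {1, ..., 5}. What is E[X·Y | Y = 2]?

5

P(Y = 2) = 1/5.
Summing XY·P(x,y) over outcomes with Y = 2 gives 1.
E[X·Y | Y = 2] = (1) / (1/5) = 5.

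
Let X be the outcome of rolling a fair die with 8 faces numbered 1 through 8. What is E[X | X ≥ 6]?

Given X ≥ 6, X is equally likely to be any of {6, 7, 8}.
E[X | X ≥ 6] = (6 + 7 + 8) / 3 = 7.

7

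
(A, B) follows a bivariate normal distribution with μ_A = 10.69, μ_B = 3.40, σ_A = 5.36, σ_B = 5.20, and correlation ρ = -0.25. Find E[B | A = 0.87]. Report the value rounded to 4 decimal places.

5.7817

The regression of B on A has slope ρ·σ_B/σ_A and passes through (μ_A, μ_B).
E[B | A=0.87] = 3.40 + (-0.25)·(5.20/5.36)·(0.87 − (10.69)) = 3.40 + (-0.24254)·(-9.82) = 5.7817.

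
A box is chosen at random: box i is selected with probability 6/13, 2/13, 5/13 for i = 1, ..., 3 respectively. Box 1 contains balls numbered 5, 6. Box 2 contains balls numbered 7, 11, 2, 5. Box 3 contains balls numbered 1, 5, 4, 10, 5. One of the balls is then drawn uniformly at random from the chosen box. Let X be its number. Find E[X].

141/26

E[X | box 1] = (5+6)/2 = 11/2.
E[X | box 2] = (7+11+2+5)/4 = 25/4.
E[X | box 3] = (1+5+4+10+5)/5 = 5.
By the law of total expectation,
E[X] = (6/13)·(11/2) + (2/13)·(25/4) + (5/13)·(5) = 141/26.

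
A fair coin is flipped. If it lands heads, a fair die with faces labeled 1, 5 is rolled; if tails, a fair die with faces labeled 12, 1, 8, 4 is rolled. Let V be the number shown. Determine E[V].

E[V | heads] = (1+5)/2 = 3.
E[V | tails] = (12+1+8+4)/4 = 25/4.
By the law of total expectation,
E[V] = (1/2)·(3) + (1/2)·(25/4) = 37/8.

37/8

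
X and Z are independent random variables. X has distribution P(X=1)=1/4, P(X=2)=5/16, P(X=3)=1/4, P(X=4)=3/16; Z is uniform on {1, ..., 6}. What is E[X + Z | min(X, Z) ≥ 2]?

P(min(X, Z) ≥ 2) = 5/8.
Summing (X+Z)·P(x,y) over outcomes with min(X, Z) ≥ 2 gives 205/48.
E[X + Z | min(X, Z) ≥ 2] = (205/48) / (5/8) = 41/6.

41/6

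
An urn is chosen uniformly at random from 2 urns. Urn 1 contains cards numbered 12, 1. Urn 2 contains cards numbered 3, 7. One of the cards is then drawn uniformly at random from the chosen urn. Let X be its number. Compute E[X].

23/4

E[X | urn 1] = (12+1)/2 = 13/2.
E[X | urn 2] = (3+7)/2 = 5.
E[X] = (1/2)·(13/2) + (1/2)·(5) = 23/4.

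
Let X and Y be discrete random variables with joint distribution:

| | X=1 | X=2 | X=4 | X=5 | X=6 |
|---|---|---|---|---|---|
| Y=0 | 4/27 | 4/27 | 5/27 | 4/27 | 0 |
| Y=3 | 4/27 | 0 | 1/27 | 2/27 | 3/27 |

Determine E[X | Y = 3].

P(Y = 3) = 10/27.
Σ X·P over the event = 1·(4/27) + 4·(1/27) + 5·(2/27) + 6·(3/27) = 4/3.
E[X | Y = 3] = (4/3) / (10/27) = 18/5.

18/5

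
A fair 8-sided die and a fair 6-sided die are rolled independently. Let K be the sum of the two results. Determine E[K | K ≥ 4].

P(K ≥ 4) = 15/16.
E[K | K ≥ 4] = (47/6) / (15/16) = 376/45.

376/45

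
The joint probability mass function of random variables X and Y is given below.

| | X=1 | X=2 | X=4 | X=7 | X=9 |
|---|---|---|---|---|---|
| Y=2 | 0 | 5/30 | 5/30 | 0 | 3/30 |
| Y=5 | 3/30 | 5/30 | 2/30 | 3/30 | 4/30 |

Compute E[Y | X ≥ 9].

P(X ≥ 9) = 7/30.
Σ Y·P over the event = 2·(3/30) + 5·(4/30) = 13/15.
E[Y | X ≥ 9] = (13/15) / (7/30) = 26/7.

26/7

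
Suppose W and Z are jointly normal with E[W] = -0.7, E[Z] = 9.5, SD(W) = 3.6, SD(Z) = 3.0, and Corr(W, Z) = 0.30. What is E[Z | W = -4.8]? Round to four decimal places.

8.4750

For a bivariate normal, E[Z | W=x] = μ_Z + ρ·(σ_Z/σ_W)·(x − μ_W).
E[Z | W=-4.8] = 9.5 + (0.30)·(3.0/3.6)·(-4.8 − (-0.7)) = 9.5 + (0.25)·(-4.1) = 8.4750.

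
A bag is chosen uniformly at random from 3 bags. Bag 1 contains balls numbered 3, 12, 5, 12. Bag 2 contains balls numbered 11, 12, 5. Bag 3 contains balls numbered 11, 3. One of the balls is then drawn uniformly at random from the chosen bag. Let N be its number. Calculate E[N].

E[N | bag 1] = (3+12+5+12)/4 = 8.
E[N | bag 2] = (11+12+5)/3 = 28/3.
E[N | bag 3] = (11+3)/2 = 7.
E[N] = (1/3)·(8) + (1/3)·(28/3) + (1/3)·(7) = 73/9.

73/9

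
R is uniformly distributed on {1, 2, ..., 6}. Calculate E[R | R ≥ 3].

9/2

Given R ≥ 3, R is equally likely to be any of {3, 4, 5, 6}.
E[R | R ≥ 3] = (3 + 4 + 5 + 6) / 4 = 9/2.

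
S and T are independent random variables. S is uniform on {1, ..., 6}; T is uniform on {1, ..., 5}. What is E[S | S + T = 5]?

5/2

Outcomes with S + T = 5: (1,4), (2,3), (3,2), (4,1), each with probability 1/30.
E[S | S + T = 5] = (1 + 2 + 3 + 4) / 4 = 5/2.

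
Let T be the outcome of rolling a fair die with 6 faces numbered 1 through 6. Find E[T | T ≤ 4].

5/2

Given T ≤ 4, T is equally likely to be any of {1, 2, 3, 4}.
E[T | T ≤ 4] = (1 + 2 + 3 + 4) / 4 = 5/2.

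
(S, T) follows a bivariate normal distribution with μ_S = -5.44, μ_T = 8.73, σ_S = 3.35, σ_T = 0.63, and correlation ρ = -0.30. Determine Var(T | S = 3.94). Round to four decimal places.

Var(T | S=x) = (1 − ρ²)·σ_T².
Var(T | S=3.94) = (0.63)²·(1 − (-0.30)²) = 0.3969·0.91 = 0.3612.

0.3612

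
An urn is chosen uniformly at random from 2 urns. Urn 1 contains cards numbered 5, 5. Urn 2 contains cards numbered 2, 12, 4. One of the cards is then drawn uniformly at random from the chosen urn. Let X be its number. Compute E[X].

11/2

E[X | urn 1] = (5+5)/2 = 5.
E[X | urn 2] = (2+12+4)/3 = 6.
By the law of total expectation,
E[X] = (1/2)·(5) + (1/2)·(6) = 11/2.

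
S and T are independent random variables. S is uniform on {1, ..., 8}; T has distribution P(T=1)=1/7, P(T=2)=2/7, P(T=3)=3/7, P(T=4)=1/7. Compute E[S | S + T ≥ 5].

237/46

P(S + T ≥ 5) = 23/28.
Summing S·P(x,y) over outcomes with S + T ≥ 5 gives 237/56.
E[S | S + T ≥ 5] = (237/56) / (23/28) = 237/46.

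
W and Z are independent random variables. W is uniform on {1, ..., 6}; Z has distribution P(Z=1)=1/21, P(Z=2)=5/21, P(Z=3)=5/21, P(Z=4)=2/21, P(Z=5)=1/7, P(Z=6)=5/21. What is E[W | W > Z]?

P(W > Z) = 47/126.
Summing W·P(x,y) over outcomes with W > Z gives 25/14.
E[W | W > Z] = (25/14) / (47/126) = 225/47.

225/47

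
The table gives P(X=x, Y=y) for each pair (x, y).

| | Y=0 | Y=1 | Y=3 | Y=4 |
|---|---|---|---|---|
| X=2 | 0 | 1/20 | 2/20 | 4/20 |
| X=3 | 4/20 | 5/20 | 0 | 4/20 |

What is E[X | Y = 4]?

5/2

P(Y = 4) = 2/5.
Σ X·P over the event = 2·(4/20) + 3·(4/20) = 1.
E[X | Y = 4] = (1) / (2/5) = 5/2.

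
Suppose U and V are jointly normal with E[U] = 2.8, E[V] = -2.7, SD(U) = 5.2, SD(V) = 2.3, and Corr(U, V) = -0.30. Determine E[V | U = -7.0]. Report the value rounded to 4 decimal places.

For a bivariate normal, E[V | U=x] = μ_V + ρ·(σ_V/σ_U)·(x − μ_U).
E[V | U=-7.0] = -2.7 + (-0.30)·(2.3/5.2)·(-7.0 − (2.8)) = -2.7 + (-0.13269)·(-9.8) = -1.3996.

-1.3996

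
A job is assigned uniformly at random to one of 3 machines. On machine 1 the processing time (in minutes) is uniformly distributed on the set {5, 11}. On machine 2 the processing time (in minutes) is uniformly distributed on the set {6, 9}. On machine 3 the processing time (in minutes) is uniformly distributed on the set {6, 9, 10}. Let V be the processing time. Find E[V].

E[V | machine 1] = (5+11)/2 = 8.
E[V | machine 2] = (6+9)/2 = 15/2.
E[V | machine 3] = (6+9+10)/3 = 25/3.
E[V] = (1/3)·(8) + (1/3)·(15/2) + (1/3)·(25/3) = 143/18.

143/18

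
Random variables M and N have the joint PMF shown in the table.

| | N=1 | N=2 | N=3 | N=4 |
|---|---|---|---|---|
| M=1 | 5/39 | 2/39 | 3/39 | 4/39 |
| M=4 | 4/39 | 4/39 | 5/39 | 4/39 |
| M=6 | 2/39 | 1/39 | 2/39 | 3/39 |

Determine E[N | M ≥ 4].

P(M ≥ 4) = 25/39.
Summing N·P(M=x,N=y) over the conditioning event gives 5/3.
E[N | M ≥ 4] = (5/3) / (25/39) = 13/5.

13/5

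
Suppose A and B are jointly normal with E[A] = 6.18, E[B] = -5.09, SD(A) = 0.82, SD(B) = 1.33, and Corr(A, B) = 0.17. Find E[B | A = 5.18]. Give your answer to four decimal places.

The regression of B on A has slope ρ·σ_B/σ_A and passes through (μ_A, μ_B).
E[B | A=5.18] = -5.09 + (0.17)·(1.33/0.82)·(5.18 − (6.18)) = -5.09 + (0.27573)·(-1) = -5.3657.

-5.3657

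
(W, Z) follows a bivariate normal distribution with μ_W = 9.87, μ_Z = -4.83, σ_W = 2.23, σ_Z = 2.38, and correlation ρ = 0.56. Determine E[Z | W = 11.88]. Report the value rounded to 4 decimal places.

-3.6287

E[Z | W=x] = μ_Z + ρ(σ_Z/σ_W)(x − μ_W) for jointly normal variables.
E[Z | W=11.88] = -4.83 + (0.56)·(2.38/2.23)·(11.88 − (9.87)) = -4.83 + (0.59767)·(2.01) = -3.6287.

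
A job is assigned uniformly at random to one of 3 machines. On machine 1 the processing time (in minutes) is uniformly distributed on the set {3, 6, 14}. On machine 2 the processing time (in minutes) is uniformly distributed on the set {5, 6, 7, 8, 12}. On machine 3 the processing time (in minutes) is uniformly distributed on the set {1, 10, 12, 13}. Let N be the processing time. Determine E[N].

364/45

E[N | machine 1] = (3+6+14)/3 = 23/3.
E[N | machine 2] = (5+6+7+8+12)/5 = 38/5.
E[N | machine 3] = (1+10+12+13)/4 = 9.
By the law of total expectation,
E[N] = (1/3)·(23/3) + (1/3)·(38/5) + (1/3)·(9) = 364/45.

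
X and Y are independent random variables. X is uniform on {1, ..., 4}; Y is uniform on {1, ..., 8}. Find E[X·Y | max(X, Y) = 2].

P(max(X, Y) = 2) = 3/32.
Summing XY·P(x,y) over outcomes with max(X, Y) = 2 gives 1/4.
E[X·Y | max(X, Y) = 2] = (1/4) / (3/32) = 8/3.

8/3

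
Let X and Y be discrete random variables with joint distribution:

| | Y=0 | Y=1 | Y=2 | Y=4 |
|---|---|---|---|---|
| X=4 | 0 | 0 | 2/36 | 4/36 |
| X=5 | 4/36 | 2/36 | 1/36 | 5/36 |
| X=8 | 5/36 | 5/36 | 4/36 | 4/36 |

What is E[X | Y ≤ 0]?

P(Y ≤ 0) = 1/4.
Σ X·P over the event = 5·(4/36) + 8·(5/36) = 5/3.
E[X | Y ≤ 0] = (5/3) / (1/4) = 20/3.

20/3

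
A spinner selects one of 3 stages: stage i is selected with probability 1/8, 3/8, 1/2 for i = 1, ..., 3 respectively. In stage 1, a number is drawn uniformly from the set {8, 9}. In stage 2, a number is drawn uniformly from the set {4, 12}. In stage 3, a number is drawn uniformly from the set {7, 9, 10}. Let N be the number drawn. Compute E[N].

E[N | stage 1] = (8+9)/2 = 17/2.
E[N | stage 2] = (4+12)/2 = 8.
E[N | stage 3] = (7+9+10)/3 = 26/3.
By the law of total expectation,
E[N] = (1/8)·(17/2) + (3/8)·(8) + (1/2)·(26/3) = 403/48.

403/48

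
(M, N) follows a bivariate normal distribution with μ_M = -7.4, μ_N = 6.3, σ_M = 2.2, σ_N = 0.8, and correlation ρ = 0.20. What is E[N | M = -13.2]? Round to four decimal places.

E[N | M=x] = μ_N + ρ(σ_N/σ_M)(x − μ_M) for jointly normal variables.
E[N | M=-13.2] = 6.3 + (0.20)·(0.8/2.2)·(-13.2 − (-7.4)) = 6.3 + (0.072727)·(-5.8) = 5.8782.

5.8782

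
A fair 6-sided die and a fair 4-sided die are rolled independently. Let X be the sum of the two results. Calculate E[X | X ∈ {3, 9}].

6

P(X ∈ {3, 9}) = 1/6.
Σ over the event: 3·1/12 + 9·1/12 = 1.
E[X | X ∈ {3, 9}] = (1) / (1/6) = 6.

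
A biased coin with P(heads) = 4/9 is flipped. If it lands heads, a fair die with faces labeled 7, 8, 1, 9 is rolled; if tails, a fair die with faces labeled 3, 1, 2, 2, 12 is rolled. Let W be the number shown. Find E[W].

E[W | heads] = (7+8+1+9)/4 = 25/4.
E[W | tails] = (3+1+2+2+12)/5 = 4.
By the law of total expectation,
E[W] = (4/9)·(25/4) + (5/9)·(4) = 5.

5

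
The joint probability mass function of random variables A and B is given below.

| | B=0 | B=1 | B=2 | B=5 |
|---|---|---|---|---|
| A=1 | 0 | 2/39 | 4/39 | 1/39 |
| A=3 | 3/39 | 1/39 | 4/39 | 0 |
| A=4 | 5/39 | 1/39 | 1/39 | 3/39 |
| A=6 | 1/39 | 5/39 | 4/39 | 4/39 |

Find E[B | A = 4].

9/5

P(A = 4) = 10/39.
Σ B·P over the event = 0·(5/39) + 1·(1/39) + 2·(1/39) + 5·(3/39) = 6/13.
E[B | A = 4] = (6/13) / (10/39) = 9/5.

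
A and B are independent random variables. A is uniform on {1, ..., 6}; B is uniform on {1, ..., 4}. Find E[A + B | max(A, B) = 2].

10/3

P(max(A, B) = 2) = 1/8.
Summing (A+B)·P(x,y) over outcomes with max(A, B) = 2 gives 5/12.
E[A + B | max(A, B) = 2] = (5/12) / (1/8) = 10/3.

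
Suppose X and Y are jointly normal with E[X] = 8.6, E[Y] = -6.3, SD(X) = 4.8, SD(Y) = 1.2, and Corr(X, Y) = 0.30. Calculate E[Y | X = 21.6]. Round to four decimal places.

-5.3250

E[Y | X=x] = μ_Y + ρ(σ_Y/σ_X)(x − μ_X) for jointly normal variables.
E[Y | X=21.6] = -6.3 + (0.30)·(1.2/4.8)·(21.6 − (8.6)) = -6.3 + (0.075)·(13) = -5.3250.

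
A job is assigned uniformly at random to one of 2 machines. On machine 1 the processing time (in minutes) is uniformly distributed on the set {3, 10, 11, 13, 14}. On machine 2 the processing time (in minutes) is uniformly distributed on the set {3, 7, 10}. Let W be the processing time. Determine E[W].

253/30

E[W | machine 1] = (3+10+11+13+14)/5 = 51/5.
E[W | machine 2] = (3+7+10)/3 = 20/3.
E[W] = (1/2)·(51/5) + (1/2)·(20/3) = 253/30.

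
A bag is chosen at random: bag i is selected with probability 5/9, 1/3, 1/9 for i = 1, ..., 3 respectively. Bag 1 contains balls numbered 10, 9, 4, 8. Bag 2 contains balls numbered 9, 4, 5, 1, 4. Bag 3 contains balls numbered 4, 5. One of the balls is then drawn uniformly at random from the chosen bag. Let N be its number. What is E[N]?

1141/180

E[N | bag 1] = (10+9+4+8)/4 = 31/4.
E[N | bag 2] = (9+4+5+1+4)/5 = 23/5.
E[N | bag 3] = (4+5)/2 = 9/2.
E[N] = (5/9)·(31/4) + (1/3)·(23/5) + (1/9)·(9/2) = 1141/180.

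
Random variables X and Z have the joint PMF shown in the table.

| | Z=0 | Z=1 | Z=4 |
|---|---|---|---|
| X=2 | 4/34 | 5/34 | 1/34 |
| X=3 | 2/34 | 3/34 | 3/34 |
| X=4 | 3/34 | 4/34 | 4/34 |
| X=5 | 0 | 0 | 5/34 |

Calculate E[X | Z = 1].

P(Z = 1) = 6/17.
Σ X·P over the event = 2·(5/34) + 3·(3/34) + 4·(4/34) = 35/34.
E[X | Z = 1] = (35/34) / (6/17) = 35/12.

35/12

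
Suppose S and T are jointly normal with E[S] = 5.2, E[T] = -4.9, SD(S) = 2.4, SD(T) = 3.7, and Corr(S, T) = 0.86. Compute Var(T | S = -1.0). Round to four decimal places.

Var(T | S=x) = (1 − ρ²)·σ_T².
Var(T | S=-1.0) = (3.7)²·(1 − (0.86)²) = 13.69·0.2604 = 3.5649.

3.5649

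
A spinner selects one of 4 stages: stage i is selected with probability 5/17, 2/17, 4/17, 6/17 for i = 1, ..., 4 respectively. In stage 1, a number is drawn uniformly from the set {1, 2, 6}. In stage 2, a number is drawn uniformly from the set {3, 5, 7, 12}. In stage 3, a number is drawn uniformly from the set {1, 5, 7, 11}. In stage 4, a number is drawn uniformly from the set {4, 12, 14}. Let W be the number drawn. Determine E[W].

225/34

E[W | stage 1] = (1+2+6)/3 = 3.
E[W | stage 2] = (3+5+7+12)/4 = 27/4.
E[W | stage 3] = (1+5+7+11)/4 = 6.
E[W | stage 4] = (4+12+14)/3 = 10.
E[W] = (5/17)·(3) + (2/17)·(27/4) + (4/17)·(6) + (6/17)·(10) = 225/34.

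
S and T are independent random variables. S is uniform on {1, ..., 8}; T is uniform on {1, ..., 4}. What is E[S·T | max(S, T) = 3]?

27/5

Outcomes with max(S, T) = 3: (1,3), (2,3), (3,1), (3,2), (3,3), each with probability 1/32.
E[S·T | max(S, T) = 3] = (3 + 6 + 3 + 6 + 9) / 5 = 27/5.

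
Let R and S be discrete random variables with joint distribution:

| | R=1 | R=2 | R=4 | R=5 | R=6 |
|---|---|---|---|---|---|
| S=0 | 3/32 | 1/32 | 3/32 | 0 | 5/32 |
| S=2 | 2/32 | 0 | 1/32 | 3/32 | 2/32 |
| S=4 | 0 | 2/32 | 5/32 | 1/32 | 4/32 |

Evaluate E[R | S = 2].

P(S = 2) = 1/4.
Summing R·P(R=x,S=y) over the conditioning event gives 33/32.
E[R | S = 2] = (33/32) / (1/4) = 33/8.

33/8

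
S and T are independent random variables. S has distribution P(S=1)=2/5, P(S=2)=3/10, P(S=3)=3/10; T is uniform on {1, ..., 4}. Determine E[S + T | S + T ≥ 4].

147/29

P(S + T ≥ 4) = 29/40.
Summing (S+T)·P(x,y) over outcomes with S + T ≥ 4 gives 147/40.
E[S + T | S + T ≥ 4] = (147/40) / (29/40) = 147/29.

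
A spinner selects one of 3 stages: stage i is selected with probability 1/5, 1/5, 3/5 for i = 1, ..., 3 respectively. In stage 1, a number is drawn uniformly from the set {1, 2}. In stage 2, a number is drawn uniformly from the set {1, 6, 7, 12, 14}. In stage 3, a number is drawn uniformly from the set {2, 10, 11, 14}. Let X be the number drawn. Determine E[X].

149/20

E[X | stage 1] = (1+2)/2 = 3/2.
E[X | stage 2] = (1+6+7+12+14)/5 = 8.
E[X | stage 3] = (2+10+11+14)/4 = 37/4.
By the law of total expectation,
E[X] = (1/5)·(3/2) + (1/5)·(8) + (3/5)·(37/4) = 149/20.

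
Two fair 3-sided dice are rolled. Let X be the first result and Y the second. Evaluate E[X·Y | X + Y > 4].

Outcomes with X + Y > 4: (2,3), (3,2), (3,3), each with probability 1/9.
E[X·Y | X + Y > 4] = (6 + 6 + 9) / 3 = 7.

7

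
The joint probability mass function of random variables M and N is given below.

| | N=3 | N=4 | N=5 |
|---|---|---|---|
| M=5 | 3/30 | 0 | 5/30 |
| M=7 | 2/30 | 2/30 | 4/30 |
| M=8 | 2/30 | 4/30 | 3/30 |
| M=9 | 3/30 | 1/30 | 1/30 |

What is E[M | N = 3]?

36/5

P(N = 3) = 1/3.
Σ M·P over the event = 5·(3/30) + 7·(2/30) + 8·(2/30) + 9·(3/30) = 12/5.
E[M | N = 3] = (12/5) / (1/3) = 36/5.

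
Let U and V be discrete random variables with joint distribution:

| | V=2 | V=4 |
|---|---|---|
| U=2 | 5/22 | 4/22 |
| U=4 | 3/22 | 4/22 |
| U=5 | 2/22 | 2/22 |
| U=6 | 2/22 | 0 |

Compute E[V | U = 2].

P(U = 2) = 9/22.
Summing V·P(U=x,V=y) over the conditioning event gives 13/11.
E[V | U = 2] = (13/11) / (9/22) = 26/9.

26/9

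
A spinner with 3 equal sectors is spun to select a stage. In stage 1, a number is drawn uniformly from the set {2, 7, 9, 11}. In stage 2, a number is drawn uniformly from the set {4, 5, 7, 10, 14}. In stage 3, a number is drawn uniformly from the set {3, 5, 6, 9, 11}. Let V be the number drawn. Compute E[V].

E[V | stage 1] = (2+7+9+11)/4 = 29/4.
E[V | stage 2] = (4+5+7+10+14)/5 = 8.
E[V | stage 3] = (3+5+6+9+11)/5 = 34/5.
E[V] = (1/3)·(29/4) + (1/3)·(8) + (1/3)·(34/5) = 147/20.

147/20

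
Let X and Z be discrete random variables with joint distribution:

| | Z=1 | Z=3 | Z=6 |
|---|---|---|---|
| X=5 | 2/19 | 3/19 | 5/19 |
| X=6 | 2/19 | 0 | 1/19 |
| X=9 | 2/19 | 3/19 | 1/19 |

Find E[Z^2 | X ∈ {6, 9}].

103/9

P(X ∈ {6, 9}) = 9/19.
Σ Z^2·P over the event = 1·(2/19) + 36·(1/19) + 1·(2/19) + 9·(3/19) + 36·(1/19) = 103/19.
E[Z^2 | X ∈ {6, 9}] = (103/19) / (9/19) = 103/9.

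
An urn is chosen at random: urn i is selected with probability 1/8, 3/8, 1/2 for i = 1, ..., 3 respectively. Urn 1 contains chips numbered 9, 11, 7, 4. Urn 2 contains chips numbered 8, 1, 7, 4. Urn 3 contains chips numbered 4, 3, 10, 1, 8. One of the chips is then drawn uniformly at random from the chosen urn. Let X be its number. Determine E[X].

E[X | urn 1] = (9+11+7+4)/4 = 31/4.
E[X | urn 2] = (8+1+7+4)/4 = 5.
E[X | urn 3] = (4+3+10+1+8)/5 = 26/5.
By the law of total expectation,
E[X] = (1/8)·(31/4) + (3/8)·(5) + (1/2)·(26/5) = 871/160.

871/160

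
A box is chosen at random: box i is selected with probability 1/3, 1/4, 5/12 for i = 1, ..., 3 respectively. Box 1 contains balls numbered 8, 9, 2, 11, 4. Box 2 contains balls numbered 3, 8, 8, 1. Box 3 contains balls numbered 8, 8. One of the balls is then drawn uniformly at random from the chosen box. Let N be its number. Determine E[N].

E[N | box 1] = (8+9+2+11+4)/5 = 34/5.
E[N | box 2] = (3+8+8+1)/4 = 5.
E[N | box 3] = (8+8)/2 = 8.
E[N] = (1/3)·(34/5) + (1/4)·(5) + (5/12)·(8) = 137/20.

137/20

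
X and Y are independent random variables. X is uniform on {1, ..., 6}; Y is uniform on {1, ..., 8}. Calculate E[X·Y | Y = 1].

7/2

Outcomes with Y = 1: (1,1), (2,1), (3,1), (4,1), (5,1), (6,1), each with probability 1/48.
E[X·Y | Y = 1] = (1 + 2 + 3 + 4 + 5 + 6) / 6 = 7/2.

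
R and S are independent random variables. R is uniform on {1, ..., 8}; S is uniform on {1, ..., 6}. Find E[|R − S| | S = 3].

9/4

Outcomes with S = 3: (1,3), (2,3), (3,3), (4,3), (5,3), (6,3), (7,3), (8,3), each with probability 1/48.
E[|R − S| | S = 3] = (2 + 1 + 0 + 1 + 2 + 3 + 4 + 5) / 8 = 9/4.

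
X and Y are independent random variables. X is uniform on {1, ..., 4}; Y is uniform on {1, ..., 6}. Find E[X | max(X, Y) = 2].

Outcomes with max(X, Y) = 2: (1,2), (2,1), (2,2), each with probability 1/24.
E[X | max(X, Y) = 2] = (1 + 2 + 2) / 3 = 5/3.

5/3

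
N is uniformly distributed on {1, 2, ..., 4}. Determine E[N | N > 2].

Given N > 2, N is equally likely to be any of {3, 4}.
E[N | N > 2] = (3 + 4) / 2 = 7/2.

7/2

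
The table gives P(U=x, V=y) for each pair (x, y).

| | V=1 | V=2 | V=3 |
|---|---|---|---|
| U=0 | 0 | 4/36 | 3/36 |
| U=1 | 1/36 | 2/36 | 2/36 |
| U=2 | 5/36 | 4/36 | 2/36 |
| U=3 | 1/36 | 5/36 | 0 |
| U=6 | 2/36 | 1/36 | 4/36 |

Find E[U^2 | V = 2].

P(V = 2) = 4/9.
Summing U^2·P(U=x,V=y) over the conditioning event gives 11/4.
E[U^2 | V = 2] = (11/4) / (4/9) = 99/16.

99/16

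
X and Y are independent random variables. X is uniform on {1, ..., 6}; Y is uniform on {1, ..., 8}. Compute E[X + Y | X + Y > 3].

376/45

P(X + Y > 3) = 15/16.
Summing (X+Y)·P(x,y) over outcomes with X + Y > 3 gives 47/6.
E[X + Y | X + Y > 3] = (47/6) / (15/16) = 376/45.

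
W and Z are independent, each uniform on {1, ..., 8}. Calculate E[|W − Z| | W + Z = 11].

3

Outcomes with W + Z = 11: (3,8), (4,7), (5,6), (6,5), (7,4), (8,3), each with probability 1/64.
E[|W − Z| | W + Z = 11] = (5 + 3 + 1 + 1 + 3 + 5) / 6 = 3.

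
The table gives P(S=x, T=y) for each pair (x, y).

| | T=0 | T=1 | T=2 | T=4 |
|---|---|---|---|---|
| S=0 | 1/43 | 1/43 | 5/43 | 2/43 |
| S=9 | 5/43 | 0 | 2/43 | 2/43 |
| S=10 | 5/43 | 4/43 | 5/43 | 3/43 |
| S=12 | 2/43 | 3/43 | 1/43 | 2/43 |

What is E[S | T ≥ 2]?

P(T ≥ 2) = 22/43.
Σ S·P over the event = 0·(5/43) + 0·(2/43) + 9·(2/43) + 9·(2/43) + 10·(5/43) + 10·(3/43) + 12·(1/43) + 12·(2/43) = 152/43.
E[S | T ≥ 2] = (152/43) / (22/43) = 76/11.

76/11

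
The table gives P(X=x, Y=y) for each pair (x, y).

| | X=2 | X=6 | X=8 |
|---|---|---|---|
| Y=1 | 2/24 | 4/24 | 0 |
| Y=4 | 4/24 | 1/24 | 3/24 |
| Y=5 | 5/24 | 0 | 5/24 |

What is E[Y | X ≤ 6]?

51/16

P(X ≤ 6) = 2/3.
Σ Y·P over the event = 1·(2/24) + 4·(4/24) + 5·(5/24) + 1·(4/24) + 4·(1/24) = 17/8.
E[Y | X ≤ 6] = (17/8) / (2/3) = 51/16.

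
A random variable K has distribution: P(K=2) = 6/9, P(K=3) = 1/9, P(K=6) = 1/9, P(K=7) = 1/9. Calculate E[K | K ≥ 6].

P(K ≥ 6) = 2/9.
Σ over the event: 6·1/9 + 7·1/9 = 13/9.
E[K | K ≥ 6] = (13/9) / (2/9) = 13/2.

13/2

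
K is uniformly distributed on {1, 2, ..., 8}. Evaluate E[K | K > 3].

6

Given K > 3, K is equally likely to be any of {4, 5, 6, 7, 8}.
E[K | K > 3] = (4 + 5 + 6 + 7 + 8) / 5 = 6.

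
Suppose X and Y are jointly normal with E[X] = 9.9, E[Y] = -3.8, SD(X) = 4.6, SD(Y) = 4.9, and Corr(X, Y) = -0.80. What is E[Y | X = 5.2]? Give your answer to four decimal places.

0.2052

For a bivariate normal, E[Y | X=x] = μ_Y + ρ·(σ_Y/σ_X)·(x − μ_X).
E[Y | X=5.2] = -3.8 + (-0.80)·(4.9/4.6)·(5.2 − (9.9)) = -3.8 + (-0.85217)·(-4.7) = 0.2052.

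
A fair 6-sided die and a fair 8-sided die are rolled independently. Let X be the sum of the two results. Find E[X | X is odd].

P(X is odd) = 1/2.
Σ over the event: 3·1/24 + 5·1/12 + 7·1/8 + 9·1/8 + 11·1/12 + 13·1/24 = 4.
E[X | X is odd] = (4) / (1/2) = 8.

8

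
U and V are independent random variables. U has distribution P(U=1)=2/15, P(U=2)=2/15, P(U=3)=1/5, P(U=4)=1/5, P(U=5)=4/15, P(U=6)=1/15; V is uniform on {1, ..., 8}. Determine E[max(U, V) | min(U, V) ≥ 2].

P(min(U, V) ≥ 2) = 91/120.
Summing max(U,V)·P(x,y) over outcomes with min(U, V) ≥ 2 gives 167/40.
E[max(U, V) | min(U, V) ≥ 2] = (167/40) / (91/120) = 501/91.

501/91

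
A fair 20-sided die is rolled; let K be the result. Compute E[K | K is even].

Given K is even, K is equally likely to be any of {2, 4, 6, 8, 10, 12, 14, 16, 18, 20}.
E[K | K is even] = (2 + 4 + 6 + 8 + 10 + 12 + 14 + 16 + 18 + 20) / 10 = 11.

11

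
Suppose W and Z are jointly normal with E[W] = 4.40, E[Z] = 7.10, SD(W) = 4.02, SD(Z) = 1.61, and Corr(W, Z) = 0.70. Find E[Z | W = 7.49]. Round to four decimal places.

The regression of Z on W has slope ρ·σ_Z/σ_W and passes through (μ_W, μ_Z).
E[Z | W=7.49] = 7.10 + (0.70)·(1.61/4.02)·(7.49 − (4.40)) = 7.10 + (0.28035)·(3.09) = 7.9663.

7.9663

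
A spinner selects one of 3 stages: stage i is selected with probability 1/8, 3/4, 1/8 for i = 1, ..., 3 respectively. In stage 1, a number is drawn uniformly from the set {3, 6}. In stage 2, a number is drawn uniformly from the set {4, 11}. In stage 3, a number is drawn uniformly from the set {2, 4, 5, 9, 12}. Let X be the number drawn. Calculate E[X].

E[X | stage 1] = (3+6)/2 = 9/2.
E[X | stage 2] = (4+11)/2 = 15/2.
E[X | stage 3] = (2+4+5+9+12)/5 = 32/5.
By the law of total expectation,
E[X] = (1/8)·(9/2) + (3/4)·(15/2) + (1/8)·(32/5) = 559/80.

559/80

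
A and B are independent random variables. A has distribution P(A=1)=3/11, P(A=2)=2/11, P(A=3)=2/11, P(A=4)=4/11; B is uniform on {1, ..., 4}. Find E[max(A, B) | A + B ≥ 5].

110/29

P(A + B ≥ 5) = 29/44.
Summing max(A,B)·P(x,y) over outcomes with A + B ≥ 5 gives 5/2.
E[max(A, B) | A + B ≥ 5] = (5/2) / (29/44) = 110/29.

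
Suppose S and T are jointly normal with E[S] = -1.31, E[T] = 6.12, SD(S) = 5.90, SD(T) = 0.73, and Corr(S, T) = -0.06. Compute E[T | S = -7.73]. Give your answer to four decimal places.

6.1677

The regression of T on S has slope ρ·σ_T/σ_S and passes through (μ_S, μ_T).
E[T | S=-7.73] = 6.12 + (-0.06)·(0.73/5.90)·(-7.73 − (-1.31)) = 6.12 + (-0.0074237)·(-6.42) = 6.1677.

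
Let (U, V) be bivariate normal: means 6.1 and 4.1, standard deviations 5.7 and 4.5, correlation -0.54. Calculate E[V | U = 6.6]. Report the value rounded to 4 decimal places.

3.8868

E[V | U=x] = μ_V + ρ(σ_V/σ_U)(x − μ_U) for jointly normal variables.
E[V | U=6.6] = 4.1 + (-0.54)·(4.5/5.7)·(6.6 − (6.1)) = 4.1 + (-0.42632)·(0.5) = 3.8868.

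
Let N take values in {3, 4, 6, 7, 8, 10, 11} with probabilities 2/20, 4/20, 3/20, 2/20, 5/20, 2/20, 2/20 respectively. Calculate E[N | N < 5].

P(N < 5) = 3/10.
Σ over the event: 3·1/10 + 4·1/5 = 11/10.
E[N | N < 5] = (11/10) / (3/10) = 11/3.

11/3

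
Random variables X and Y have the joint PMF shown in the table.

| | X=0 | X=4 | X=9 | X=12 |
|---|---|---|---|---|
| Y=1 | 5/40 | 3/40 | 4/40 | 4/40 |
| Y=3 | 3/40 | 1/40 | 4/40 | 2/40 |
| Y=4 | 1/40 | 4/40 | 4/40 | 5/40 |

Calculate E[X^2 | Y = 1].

P(Y = 1) = 2/5.
Summing X^2·P(X=x,Y=y) over the conditioning event gives 237/10.
E[X^2 | Y = 1] = (237/10) / (2/5) = 237/4.

237/4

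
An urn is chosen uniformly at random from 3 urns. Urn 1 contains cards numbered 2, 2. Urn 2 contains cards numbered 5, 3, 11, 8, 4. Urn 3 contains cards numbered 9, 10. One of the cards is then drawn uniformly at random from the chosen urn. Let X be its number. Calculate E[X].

59/10

E[X | urn 1] = (2+2)/2 = 2.
E[X | urn 2] = (5+3+11+8+4)/5 = 31/5.
E[X | urn 3] = (9+10)/2 = 19/2.
By the law of total expectation,
E[X] = (1/3)·(2) + (1/3)·(31/5) + (1/3)·(19/2) = 59/10.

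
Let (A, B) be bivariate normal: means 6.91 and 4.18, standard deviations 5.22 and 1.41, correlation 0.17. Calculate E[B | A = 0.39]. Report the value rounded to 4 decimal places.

3.8806

For a bivariate normal, E[B | A=x] = μ_B + ρ·(σ_B/σ_A)·(x − μ_A).
E[B | A=0.39] = 4.18 + (0.17)·(1.41/5.22)·(0.39 − (6.91)) = 4.18 + (0.04592)·(-6.52) = 3.8806.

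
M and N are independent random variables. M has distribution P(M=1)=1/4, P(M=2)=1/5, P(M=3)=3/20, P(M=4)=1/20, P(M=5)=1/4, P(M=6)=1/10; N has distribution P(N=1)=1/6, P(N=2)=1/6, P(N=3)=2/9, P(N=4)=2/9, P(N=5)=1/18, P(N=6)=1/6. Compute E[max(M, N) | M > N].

P(M > N) = 7/18.
Summing max(M,N)·P(x,y) over outcomes with M > N gives 9/5.
E[max(M, N) | M > N] = (9/5) / (7/18) = 162/35.

162/35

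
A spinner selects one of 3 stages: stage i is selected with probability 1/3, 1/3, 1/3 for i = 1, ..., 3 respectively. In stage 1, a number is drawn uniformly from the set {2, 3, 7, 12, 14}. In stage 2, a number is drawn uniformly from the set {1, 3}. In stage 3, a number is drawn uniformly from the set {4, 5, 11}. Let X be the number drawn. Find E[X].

E[X | stage 1] = (2+3+7+12+14)/5 = 38/5.
E[X | stage 2] = (1+3)/2 = 2.
E[X | stage 3] = (4+5+11)/3 = 20/3.
By the law of total expectation,
E[X] = (1/3)·(38/5) + (1/3)·(2) + (1/3)·(20/3) = 244/45.

244/45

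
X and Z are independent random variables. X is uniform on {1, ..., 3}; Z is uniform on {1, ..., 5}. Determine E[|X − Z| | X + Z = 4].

4/3

Outcomes with X + Z = 4: (1,3), (2,2), (3,1), each with probability 1/15.
E[|X − Z| | X + Z = 4] = (2 + 0 + 2) / 3 = 4/3.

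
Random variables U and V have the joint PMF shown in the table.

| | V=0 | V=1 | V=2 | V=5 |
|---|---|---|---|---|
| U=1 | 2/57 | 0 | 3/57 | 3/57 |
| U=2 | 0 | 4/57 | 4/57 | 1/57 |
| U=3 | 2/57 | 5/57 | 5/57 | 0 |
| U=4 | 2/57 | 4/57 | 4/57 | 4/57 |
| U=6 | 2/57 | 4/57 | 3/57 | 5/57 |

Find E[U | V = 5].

51/13

P(V = 5) = 13/57.
Σ U·P over the event = 1·(3/57) + 2·(1/57) + 4·(4/57) + 6·(5/57) = 17/19.
E[U | V = 5] = (17/19) / (13/57) = 51/13.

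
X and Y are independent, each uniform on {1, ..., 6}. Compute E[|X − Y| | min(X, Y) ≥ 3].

P(min(X, Y) ≥ 3) = 4/9.
Summing |X−Y|·P(x,y) over outcomes with min(X, Y) ≥ 3 gives 5/9.
E[|X − Y| | min(X, Y) ≥ 3] = (5/9) / (4/9) = 5/4.

5/4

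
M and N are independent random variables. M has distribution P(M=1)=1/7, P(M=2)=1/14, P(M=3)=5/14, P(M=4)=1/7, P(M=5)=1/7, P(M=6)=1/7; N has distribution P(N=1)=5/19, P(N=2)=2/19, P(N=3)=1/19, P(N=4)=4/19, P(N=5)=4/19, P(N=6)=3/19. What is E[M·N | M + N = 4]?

P(M + N = 4) = 29/266.
Summing MN·P(x,y) over outcomes with M + N = 4 gives 89/266.
E[M·N | M + N = 4] = (89/266) / (29/266) = 89/29.

89/29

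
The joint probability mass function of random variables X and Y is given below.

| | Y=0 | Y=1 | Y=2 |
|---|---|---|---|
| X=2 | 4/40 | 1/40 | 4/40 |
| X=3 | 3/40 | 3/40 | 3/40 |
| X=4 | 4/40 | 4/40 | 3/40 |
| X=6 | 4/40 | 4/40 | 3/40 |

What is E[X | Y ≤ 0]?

19/5

P(Y ≤ 0) = 3/8.
Σ X·P over the event = 2·(4/40) + 3·(3/40) + 4·(4/40) + 6·(4/40) = 57/40.
E[X | Y ≤ 0] = (57/40) / (3/8) = 19/5.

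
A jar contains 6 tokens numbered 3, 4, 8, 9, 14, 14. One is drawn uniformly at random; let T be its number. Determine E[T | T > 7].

P(T > 7) = 2/3.
Σ over the event: 8·1/6 + 9·1/6 + 14·1/3 = 15/2.
E[T | T > 7] = (15/2) / (2/3) = 45/4.

45/4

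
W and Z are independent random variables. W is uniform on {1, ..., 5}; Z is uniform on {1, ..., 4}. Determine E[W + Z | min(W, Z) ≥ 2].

13/2

P(min(W, Z) ≥ 2) = 3/5.
Summing (W+Z)·P(x,y) over outcomes with min(W, Z) ≥ 2 gives 39/10.
E[W + Z | min(W, Z) ≥ 2] = (39/10) / (3/5) = 13/2.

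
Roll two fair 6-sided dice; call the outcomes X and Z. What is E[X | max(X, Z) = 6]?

P(max(X, Z) = 6) = 11/36.
Summing X·P(x,y) over outcomes with max(X, Z) = 6 gives 17/12.
E[X | max(X, Z) = 6] = (17/12) / (11/36) = 51/11.

51/11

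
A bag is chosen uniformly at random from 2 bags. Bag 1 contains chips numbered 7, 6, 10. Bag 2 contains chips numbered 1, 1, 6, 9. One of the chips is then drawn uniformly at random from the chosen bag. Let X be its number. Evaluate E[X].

E[X | bag 1] = (7+6+10)/3 = 23/3.
E[X | bag 2] = (1+1+6+9)/4 = 17/4.
E[X] = (1/2)·(23/3) + (1/2)·(17/4) = 143/24.

143/24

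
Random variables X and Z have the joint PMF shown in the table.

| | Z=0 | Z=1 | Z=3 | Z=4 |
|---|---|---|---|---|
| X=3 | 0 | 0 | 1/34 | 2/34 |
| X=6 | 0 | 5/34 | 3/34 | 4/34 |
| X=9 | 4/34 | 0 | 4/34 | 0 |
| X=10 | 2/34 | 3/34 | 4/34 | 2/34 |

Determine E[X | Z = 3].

P(Z = 3) = 6/17.
Σ X·P over the event = 3·(1/34) + 6·(3/34) + 9·(4/34) + 10·(4/34) = 97/34.
E[X | Z = 3] = (97/34) / (6/17) = 97/12.

97/12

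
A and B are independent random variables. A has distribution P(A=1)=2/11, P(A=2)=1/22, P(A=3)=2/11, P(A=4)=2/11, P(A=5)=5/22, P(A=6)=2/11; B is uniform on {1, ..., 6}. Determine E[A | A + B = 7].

P(A + B = 7) = 1/6.
Summing A·P(x,y) over outcomes with A + B = 7 gives 83/132.
E[A | A + B = 7] = (83/132) / (1/6) = 83/22.

83/22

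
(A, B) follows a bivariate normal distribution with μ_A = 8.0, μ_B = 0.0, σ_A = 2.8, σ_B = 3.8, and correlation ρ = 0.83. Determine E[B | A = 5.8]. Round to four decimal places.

The regression of B on A has slope ρ·σ_B/σ_A and passes through (μ_A, μ_B).
E[B | A=5.8] = 0.0 + (0.83)·(3.8/2.8)·(5.8 − (8.0)) = 0.0 + (1.1264)·(-2.2) = -2.4781.

-2.4781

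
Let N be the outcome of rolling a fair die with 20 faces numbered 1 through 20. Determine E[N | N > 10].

Given N > 10, N is equally likely to be any of {11, 12, 13, 14, 15, 16, 17, 18, 19, 20}.
E[N | N > 10] = (11 + 12 + 13 + 14 + 15 + 16 + 17 + 18 + 19 + 20) / 10 = 31/2.

31/2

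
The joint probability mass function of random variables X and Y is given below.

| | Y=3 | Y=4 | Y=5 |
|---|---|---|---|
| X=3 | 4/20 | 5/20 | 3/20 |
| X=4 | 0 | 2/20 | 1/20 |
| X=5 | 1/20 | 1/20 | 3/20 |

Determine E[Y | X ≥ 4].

P(X ≥ 4) = 2/5.
Σ Y·P over the event = 4·(2/20) + 5·(1/20) + 3·(1/20) + 4·(1/20) + 5·(3/20) = 7/4.
E[Y | X ≥ 4] = (7/4) / (2/5) = 35/8.

35/8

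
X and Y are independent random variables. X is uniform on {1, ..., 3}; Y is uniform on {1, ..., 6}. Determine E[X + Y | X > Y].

4

Outcomes with X > Y: (2,1), (3,1), (3,2), each with probability 1/18.
E[X + Y | X > Y] = (3 + 4 + 5) / 3 = 4.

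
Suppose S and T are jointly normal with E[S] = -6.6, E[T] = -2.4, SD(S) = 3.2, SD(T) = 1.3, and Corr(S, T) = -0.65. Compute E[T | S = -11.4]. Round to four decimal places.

-1.1325

For a bivariate normal, E[T | S=x] = μ_T + ρ·(σ_T/σ_S)·(x − μ_S).
E[T | S=-11.4] = -2.4 + (-0.65)·(1.3/3.2)·(-11.4 − (-6.6)) = -2.4 + (-0.26406)·(-4.8) = -1.1325.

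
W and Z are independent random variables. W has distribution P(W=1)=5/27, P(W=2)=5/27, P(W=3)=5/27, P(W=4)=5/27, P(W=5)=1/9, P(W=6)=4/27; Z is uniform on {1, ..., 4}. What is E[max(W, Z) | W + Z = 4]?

8/3

P(W + Z = 4) = 5/36.
Summing max(W,Z)·P(x,y) over outcomes with W + Z = 4 gives 10/27.
E[max(W, Z) | W + Z = 4] = (10/27) / (5/36) = 8/3.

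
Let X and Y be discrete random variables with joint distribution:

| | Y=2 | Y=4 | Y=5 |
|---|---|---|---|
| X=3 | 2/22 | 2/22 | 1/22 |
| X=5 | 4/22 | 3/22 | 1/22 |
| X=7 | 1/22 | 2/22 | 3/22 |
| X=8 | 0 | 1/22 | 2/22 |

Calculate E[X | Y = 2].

33/7

P(Y = 2) = 7/22.
Σ X·P over the event = 3·(2/22) + 5·(4/22) + 7·(1/22) = 3/2.
E[X | Y = 2] = (3/2) / (7/22) = 33/7.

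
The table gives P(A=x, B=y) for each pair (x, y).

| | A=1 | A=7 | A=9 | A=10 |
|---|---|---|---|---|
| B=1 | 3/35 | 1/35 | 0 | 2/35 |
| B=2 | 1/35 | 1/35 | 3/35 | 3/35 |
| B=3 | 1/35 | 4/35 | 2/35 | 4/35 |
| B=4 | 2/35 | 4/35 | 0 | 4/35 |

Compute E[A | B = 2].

65/8

P(B = 2) = 8/35.
Σ A·P over the event = 1·(1/35) + 7·(1/35) + 9·(3/35) + 10·(3/35) = 13/7.
E[A | B = 2] = (13/7) / (8/35) = 65/8.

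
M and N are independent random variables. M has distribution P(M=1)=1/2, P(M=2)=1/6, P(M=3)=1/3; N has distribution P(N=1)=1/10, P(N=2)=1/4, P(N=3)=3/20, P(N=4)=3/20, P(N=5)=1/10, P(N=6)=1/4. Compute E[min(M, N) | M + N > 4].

P(M + N > 4) = 79/120.
Summing min(M,N)·P(x,y) over outcomes with M + N > 4 gives 77/60.
E[min(M, N) | M + N > 4] = (77/60) / (79/120) = 154/79.

154/79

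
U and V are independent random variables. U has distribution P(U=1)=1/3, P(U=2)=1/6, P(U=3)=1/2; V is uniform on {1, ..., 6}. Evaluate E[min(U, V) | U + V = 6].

P(U + V = 6) = 1/6.
Summing min(U,V)·P(x,y) over outcomes with U + V = 6 gives 13/36.
E[min(U, V) | U + V = 6] = (13/36) / (1/6) = 13/6.

13/6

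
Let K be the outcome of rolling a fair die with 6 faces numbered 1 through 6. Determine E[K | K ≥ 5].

Given K ≥ 5, K is equally likely to be any of {5, 6}.
E[K | K ≥ 5] = (5 + 6) / 2 = 11/2.

11/2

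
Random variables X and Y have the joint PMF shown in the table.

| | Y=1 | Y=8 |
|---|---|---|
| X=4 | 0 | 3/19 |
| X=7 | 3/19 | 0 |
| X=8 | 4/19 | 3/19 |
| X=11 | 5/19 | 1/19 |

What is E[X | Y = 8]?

P(Y = 8) = 7/19.
Σ X·P over the event = 4·(3/19) + 8·(3/19) + 11·(1/19) = 47/19.
E[X | Y = 8] = (47/19) / (7/19) = 47/7.

47/7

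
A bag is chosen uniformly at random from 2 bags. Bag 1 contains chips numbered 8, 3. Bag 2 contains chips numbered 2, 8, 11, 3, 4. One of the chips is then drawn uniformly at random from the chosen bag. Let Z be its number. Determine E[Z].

E[Z | bag 1] = (8+3)/2 = 11/2.
E[Z | bag 2] = (2+8+11+3+4)/5 = 28/5.
E[Z] = (1/2)·(11/2) + (1/2)·(28/5) = 111/20.

111/20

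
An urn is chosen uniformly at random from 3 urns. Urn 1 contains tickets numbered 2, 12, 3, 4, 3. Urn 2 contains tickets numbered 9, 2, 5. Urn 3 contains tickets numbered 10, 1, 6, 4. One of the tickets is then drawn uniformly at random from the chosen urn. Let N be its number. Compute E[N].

923/180

E[N | urn 1] = (2+12+3+4+3)/5 = 24/5.
E[N | urn 2] = (9+2+5)/3 = 16/3.
E[N | urn 3] = (10+1+6+4)/4 = 21/4.
E[N] = (1/3)·(24/5) + (1/3)·(16/3) + (1/3)·(21/4) = 923/180.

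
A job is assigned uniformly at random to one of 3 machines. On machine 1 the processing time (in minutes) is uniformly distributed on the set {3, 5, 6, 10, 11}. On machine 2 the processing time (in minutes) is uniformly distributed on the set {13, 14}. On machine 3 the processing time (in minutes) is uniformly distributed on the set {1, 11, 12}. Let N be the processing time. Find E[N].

E[N | machine 1] = (3+5+6+10+11)/5 = 7.
E[N | machine 2] = (13+14)/2 = 27/2.
E[N | machine 3] = (1+11+12)/3 = 8.
E[N] = (1/3)·(7) + (1/3)·(27/2) + (1/3)·(8) = 19/2.

19/2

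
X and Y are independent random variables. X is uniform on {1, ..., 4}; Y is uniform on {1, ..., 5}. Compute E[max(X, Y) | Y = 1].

Outcomes with Y = 1: (1,1), (2,1), (3,1), (4,1), each with probability 1/20.
E[max(X, Y) | Y = 1] = (1 + 2 + 3 + 4) / 4 = 5/2.

5/2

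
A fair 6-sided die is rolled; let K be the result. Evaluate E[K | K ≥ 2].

4

Given K ≥ 2, K is equally likely to be any of {2, 3, 4, 5, 6}.
E[K | K ≥ 2] = (2 + 3 + 4 + 5 + 6) / 5 = 4.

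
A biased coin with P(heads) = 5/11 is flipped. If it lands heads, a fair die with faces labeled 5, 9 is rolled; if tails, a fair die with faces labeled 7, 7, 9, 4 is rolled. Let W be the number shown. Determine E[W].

E[W | heads] = (5+9)/2 = 7.
E[W | tails] = (7+7+9+4)/4 = 27/4.
By the law of total expectation,
E[W] = (5/11)·(7) + (6/11)·(27/4) = 151/22.

151/22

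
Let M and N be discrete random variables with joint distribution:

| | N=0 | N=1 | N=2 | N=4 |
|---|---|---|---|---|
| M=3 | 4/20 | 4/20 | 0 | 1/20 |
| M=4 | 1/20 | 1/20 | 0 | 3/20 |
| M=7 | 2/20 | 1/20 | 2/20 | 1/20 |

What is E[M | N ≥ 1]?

P(N ≥ 1) = 13/20.
Σ M·P over the event = 3·(4/20) + 3·(1/20) + 4·(1/20) + 4·(3/20) + 7·(1/20) + 7·(2/20) + 7·(1/20) = 59/20.
E[M | N ≥ 1] = (59/20) / (13/20) = 59/13.

59/13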